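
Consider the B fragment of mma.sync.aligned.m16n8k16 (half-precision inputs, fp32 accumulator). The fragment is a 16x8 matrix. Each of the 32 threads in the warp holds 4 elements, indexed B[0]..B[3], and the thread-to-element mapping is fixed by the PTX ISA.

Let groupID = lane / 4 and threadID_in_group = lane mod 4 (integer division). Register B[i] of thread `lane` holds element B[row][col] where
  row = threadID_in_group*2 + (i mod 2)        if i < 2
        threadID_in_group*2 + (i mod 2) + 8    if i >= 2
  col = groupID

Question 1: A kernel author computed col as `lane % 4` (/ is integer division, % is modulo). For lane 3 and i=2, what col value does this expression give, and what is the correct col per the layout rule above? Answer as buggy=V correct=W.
buggy=3 correct=0

`lane % 4`[3,2]→3
lane 3→3/4=0, 3 mod 4=3
i=2  r:2·3+0+8→14  c:0
col: 3 vs 0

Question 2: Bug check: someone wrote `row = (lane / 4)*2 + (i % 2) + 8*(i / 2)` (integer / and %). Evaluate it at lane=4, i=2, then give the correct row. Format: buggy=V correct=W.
buggy=10 correct=8

`(lane / 4)*2 + (i % 2) + 8*(i / 2)`[4,2]⇒10
4: gr=1,th=0
[2] (0*2+0+8,1) = (8,1)
row: 10 vs 8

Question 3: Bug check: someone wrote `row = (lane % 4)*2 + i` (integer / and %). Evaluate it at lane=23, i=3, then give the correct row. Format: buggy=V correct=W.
`(lane % 4)*2 + i`[23,3]=>9
L=23=>grp=23>>2=5, tig=23&3=3
[3]=>row 3·2+1+8=15  col grp=5
row: 9 vs 15

buggy=9 correct=15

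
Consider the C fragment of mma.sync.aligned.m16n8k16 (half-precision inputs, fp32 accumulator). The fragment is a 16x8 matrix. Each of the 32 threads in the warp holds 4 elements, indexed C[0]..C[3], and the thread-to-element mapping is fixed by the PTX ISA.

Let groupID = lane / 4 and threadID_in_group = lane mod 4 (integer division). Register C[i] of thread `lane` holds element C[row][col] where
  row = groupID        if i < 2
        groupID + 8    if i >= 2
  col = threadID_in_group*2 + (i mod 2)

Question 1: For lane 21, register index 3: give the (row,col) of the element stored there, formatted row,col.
13,3

21: gr=5,th=1
[3] (5+8,1*2+1) = (13,3)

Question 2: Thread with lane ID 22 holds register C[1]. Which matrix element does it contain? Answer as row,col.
5,5

L=22->gid=22>>2=5, tid=22&3=2
[1]->row 5+0=5  col 2·2+1=5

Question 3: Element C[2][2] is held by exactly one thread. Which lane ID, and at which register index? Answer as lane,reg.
r=2→G=2,rhi=0  c=2→T=1,p=0
L=2*4+1=9  i=0*2+0=0

9,0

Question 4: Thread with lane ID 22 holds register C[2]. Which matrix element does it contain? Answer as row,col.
13,4

lane 22: gr=5 (22/4), th=2 (22%4)
i=2: r=5+8=13, c=2*2+0=4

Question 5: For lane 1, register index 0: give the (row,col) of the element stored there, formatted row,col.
1: grp=0,tig=1
[0] (0+0,1*2+0) = (0,2)

0,2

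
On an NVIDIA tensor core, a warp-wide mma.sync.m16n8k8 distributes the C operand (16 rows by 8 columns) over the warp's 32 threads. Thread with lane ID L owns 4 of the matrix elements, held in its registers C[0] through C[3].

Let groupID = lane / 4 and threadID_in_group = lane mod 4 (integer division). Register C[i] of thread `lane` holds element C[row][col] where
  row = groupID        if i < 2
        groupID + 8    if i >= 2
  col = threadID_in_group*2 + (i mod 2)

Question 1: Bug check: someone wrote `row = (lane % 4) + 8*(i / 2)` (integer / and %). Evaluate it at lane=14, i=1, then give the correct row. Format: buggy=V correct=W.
buggy=2 correct=3

`(lane % 4) + 8*(i / 2)`[14,1]->2
lane 14: gid=3 (14/4), tid=2 (14%4)
i=1: r=3+0=3, c=2*2+1=5
row: 2 vs 3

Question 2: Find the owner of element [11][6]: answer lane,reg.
15,2

r: 11->gid=3,r8=1  c: 6->tid=3,i&1=0
L=3*4+3=15  i=1*2+0=2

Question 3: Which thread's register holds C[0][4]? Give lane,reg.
r: 0->gid=0,r8=0  c: 4->tid=2,i&1=0
L=0*4+2=2  i=0*2+0=0

2,0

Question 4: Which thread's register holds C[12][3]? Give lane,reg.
17,3

r=12→G=4,rhi=1  c=3→T=1,p=1
L=4*4+1=17  i=1*2+1=3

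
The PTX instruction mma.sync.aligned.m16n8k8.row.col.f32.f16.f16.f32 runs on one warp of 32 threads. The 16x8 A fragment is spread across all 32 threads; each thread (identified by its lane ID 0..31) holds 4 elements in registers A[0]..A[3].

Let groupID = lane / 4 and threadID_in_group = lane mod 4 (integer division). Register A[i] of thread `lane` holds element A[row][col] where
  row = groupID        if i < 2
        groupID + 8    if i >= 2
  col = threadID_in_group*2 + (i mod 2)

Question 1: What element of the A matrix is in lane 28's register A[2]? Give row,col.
15,0

lane 28=>28/4=7, 28 mod 4=0
i=2  r:7+8=>15  c:2·0+0=>0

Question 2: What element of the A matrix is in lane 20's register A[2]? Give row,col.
20: gid=5,tid=0
[2] (5+8,0*2+0) = (13,0)

13,0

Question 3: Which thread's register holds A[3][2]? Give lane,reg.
13,0

r=3->g=3,rb=0  c=2->t=1,b0=0
L=3*4+1=13  i=0*2+0=0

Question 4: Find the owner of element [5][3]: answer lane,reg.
r:5=>grp=5,rB=0  c:3=>tig=1,lo=1
L=5*4+1=21  i=0*2+1=1

21,1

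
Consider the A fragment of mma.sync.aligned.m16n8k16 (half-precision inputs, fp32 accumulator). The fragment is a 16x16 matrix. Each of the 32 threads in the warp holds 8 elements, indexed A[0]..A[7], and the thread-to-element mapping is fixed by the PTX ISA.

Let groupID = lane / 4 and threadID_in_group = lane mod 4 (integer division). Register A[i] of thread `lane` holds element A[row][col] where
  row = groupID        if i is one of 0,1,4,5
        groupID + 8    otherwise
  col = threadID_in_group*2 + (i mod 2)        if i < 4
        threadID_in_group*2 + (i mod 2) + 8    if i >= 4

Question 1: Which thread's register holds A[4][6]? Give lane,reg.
r=4->g=4,rb=0  c=6->cb=0,t=3,b0=0
L=4*4+3=19  i=0*4+0*2+0=0

19,0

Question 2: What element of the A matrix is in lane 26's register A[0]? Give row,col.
6,4

26: G=6,T=2
[0] (6+0,2*2+0+0) = (6,4)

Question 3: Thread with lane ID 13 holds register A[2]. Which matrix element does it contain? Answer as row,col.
11,2

lane 13->13/4=3, 13 mod 4=1
i=2  r:3+8->11  c:2·1+0+0->2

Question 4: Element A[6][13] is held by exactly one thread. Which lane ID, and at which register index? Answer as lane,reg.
r=6→G=6,rhi=0  c=13→chi=1,T=2,p=1
L=6*4+2=26  i=1*4+0*2+1=5

26,5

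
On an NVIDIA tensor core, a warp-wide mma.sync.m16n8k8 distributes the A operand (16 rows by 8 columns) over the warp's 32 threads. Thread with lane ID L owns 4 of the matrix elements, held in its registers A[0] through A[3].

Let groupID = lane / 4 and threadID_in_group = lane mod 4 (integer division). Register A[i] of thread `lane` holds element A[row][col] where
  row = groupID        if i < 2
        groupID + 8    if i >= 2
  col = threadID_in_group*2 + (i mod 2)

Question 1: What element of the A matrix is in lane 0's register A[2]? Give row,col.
lane 0->0/4=0, 0 mod 4=0
i=2  r:0+8->8  c:2·0+0->0

8,0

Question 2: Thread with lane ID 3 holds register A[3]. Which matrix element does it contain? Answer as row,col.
8,7

3: gr=0,th=3
[3] (0+8,3*2+1) = (8,7)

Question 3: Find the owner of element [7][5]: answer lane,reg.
30,1

r: 7->gid=7,r8=0  c: 5->tid=2,i&1=1
L=7*4+2=30  i=0*2+1=1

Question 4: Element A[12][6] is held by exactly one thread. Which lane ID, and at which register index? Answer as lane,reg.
r=12→G=4,rhi=1  c=6→T=3,p=0
L=4*4+3=19  i=1*2+0=2

19,2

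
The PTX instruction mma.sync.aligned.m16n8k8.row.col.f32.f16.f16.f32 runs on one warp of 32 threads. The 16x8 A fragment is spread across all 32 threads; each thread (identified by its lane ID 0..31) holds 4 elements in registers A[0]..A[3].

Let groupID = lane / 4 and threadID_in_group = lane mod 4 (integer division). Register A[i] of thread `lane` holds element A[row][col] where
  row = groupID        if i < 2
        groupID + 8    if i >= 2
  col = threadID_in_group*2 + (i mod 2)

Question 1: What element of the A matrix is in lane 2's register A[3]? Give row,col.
lane 2->2/4=0, 2 mod 4=2
i=3  r:0+8->8  c:2·2+1->5

8,5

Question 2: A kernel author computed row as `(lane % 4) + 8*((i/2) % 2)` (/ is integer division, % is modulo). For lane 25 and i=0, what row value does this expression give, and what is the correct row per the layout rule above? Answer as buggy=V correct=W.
buggy=1 correct=6

`(lane % 4) + 8*((i/2) % 2)`[25,0]→1
25: G=6,T=1
[0] (6+0,1*2+0) = (6,2)
row: 1 vs 6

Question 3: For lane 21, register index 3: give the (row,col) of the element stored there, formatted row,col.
lane 21: G=5 (21/4), T=1 (21%4)
i=3: r=5+8=13, c=1*2+1=3

13,3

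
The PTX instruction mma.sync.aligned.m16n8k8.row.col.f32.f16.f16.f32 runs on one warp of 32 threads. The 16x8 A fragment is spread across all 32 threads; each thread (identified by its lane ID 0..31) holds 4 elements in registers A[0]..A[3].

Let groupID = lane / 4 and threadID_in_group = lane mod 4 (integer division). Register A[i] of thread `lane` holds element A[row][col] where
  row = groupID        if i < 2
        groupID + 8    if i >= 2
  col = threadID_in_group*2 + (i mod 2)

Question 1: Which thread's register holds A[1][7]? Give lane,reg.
r: 1->gid=1,r8=0  c: 7->tid=3,i&1=1
L=1*4+3=7  i=0*2+1=1

7,1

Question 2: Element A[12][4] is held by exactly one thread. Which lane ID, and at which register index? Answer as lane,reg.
r:12=>grp=4,rB=1  c:4=>tig=2,lo=0
L=4*4+2=18  i=1*2+0=2

18,2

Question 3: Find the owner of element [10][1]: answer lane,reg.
8,3

r:10=>grp=2,rB=1  c:1=>tig=0,lo=1
L=2*4+0=8  i=1*2+1=3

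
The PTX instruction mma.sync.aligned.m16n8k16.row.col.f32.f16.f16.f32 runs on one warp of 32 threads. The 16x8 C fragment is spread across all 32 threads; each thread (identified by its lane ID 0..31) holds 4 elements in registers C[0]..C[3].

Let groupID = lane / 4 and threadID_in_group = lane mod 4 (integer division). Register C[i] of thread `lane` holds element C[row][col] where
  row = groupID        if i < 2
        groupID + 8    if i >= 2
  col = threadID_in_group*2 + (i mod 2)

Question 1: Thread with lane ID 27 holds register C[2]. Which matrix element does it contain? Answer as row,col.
lane 27: grp=6 (27/4), tig=3 (27%4)
i=2: r=6+8=14, c=3*2+0=6

14,6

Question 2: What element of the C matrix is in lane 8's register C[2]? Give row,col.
10,0

L=8→G=8>>2=2, T=8&3=0
[2]→row 2+8=10  col 0·2+0=0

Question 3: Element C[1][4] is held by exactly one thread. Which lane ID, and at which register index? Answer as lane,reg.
r=1⇒gr=1,Rb=0  c=4⇒th=2,odd=0
L=1*4+2=6  i=0*2+0=0

6,0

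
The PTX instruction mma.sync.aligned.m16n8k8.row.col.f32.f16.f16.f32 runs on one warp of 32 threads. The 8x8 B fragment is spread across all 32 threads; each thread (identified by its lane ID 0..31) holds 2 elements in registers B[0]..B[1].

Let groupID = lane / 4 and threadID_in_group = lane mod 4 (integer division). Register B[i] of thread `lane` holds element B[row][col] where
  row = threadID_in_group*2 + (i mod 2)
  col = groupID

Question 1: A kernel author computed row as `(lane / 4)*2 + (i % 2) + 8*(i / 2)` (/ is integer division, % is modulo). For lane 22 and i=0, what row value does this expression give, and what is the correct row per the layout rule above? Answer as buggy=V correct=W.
buggy=10 correct=4

`(lane / 4)*2 + (i % 2) + 8*(i / 2)`[22,0]->10
22: gid=5,tid=2
[0] (2*2+0,5) = (4,5)
row: 10 vs 4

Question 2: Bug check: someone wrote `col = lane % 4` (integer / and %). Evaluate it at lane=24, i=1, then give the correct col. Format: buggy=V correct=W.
`lane % 4`[24,1]=>0
lane 24=>24/4=6, 24 mod 4=0
i=1  r:2·0+1=>1  c:6
col: 0 vs 6

buggy=0 correct=6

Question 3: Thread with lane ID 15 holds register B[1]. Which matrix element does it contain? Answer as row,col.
15: gid=3,tid=3
[1] (3*2+1,3) = (7,3)

7,3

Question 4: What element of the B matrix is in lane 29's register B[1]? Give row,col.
lane 29: g=7 (29/4), t=1 (29%4)
i=1: r=1*2+1=3, c=g=7

3,7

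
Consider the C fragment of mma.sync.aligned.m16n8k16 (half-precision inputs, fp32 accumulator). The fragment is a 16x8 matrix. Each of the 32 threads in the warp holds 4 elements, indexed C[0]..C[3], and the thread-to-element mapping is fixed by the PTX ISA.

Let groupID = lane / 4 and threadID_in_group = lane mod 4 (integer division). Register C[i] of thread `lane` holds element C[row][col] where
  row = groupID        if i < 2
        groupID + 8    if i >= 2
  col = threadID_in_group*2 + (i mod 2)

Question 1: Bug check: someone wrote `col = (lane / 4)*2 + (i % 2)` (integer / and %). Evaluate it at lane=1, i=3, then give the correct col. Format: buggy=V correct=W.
`(lane / 4)*2 + (i % 2)`[1,3]⇒1
lane 1⇒1/4=0, 1 mod 4=1
i=3  r:0+8⇒8  c:2·1+1⇒3
col: 1 vs 3

buggy=1 correct=3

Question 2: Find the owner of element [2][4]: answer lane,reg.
10,0

r: 2->gid=2,r8=0  c: 4->tid=2,i&1=0
L=2*4+2=10  i=0*2+0=0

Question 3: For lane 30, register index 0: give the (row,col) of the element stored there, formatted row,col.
lane 30: grp=7 (30/4), tig=2 (30%4)
i=0: r=7+0=7, c=2*2+0=4

7,4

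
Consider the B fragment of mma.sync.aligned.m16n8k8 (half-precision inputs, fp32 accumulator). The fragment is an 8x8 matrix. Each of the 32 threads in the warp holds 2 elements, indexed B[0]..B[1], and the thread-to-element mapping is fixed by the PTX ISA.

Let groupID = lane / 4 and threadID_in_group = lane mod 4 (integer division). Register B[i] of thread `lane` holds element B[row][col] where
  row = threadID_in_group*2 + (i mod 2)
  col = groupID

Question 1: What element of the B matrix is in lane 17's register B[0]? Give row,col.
lane 17: G=4 (17/4), T=1 (17%4)
i=0: r=1*2+0=2, c=G=4

2,4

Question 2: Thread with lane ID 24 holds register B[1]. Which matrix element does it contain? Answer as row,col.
24: grp=6,tig=0
[1] (0*2+1,6) = (1,6)

1,6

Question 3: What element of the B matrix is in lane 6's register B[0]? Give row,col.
4,1

L=6->gid=6>>2=1, tid=6&3=2
[0]->row 2·2+0=4  col gid=1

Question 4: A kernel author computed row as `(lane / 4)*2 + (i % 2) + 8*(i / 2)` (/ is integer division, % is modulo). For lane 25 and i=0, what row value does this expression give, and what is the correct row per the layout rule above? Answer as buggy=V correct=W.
`(lane / 4)*2 + (i % 2) + 8*(i / 2)`[25,0]⇒12
lane 25⇒25/4=6, 25 mod 4=1
i=0  r:2·1+0⇒2  c:6
row: 12 vs 2

buggy=12 correct=2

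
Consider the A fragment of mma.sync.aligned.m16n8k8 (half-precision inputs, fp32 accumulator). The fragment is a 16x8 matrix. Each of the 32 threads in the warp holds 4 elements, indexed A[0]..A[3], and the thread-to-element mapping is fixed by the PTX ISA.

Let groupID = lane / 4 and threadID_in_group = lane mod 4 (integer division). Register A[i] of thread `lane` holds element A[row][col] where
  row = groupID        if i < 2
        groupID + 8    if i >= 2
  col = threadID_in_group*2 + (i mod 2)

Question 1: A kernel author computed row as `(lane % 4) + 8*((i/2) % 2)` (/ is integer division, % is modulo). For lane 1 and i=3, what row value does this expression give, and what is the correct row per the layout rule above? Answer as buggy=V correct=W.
buggy=9 correct=8

`(lane % 4) + 8*((i/2) % 2)`[1,3]->9
L=1->gid=1>>2=0, tid=1&3=1
[3]->row 0+8=8  col 1·2+1=3
row: 9 vs 8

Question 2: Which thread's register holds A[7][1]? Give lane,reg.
28,1

r=7⇒gr=7,Rb=0  c=1⇒th=0,odd=1
L=7*4+0=28  i=0*2+1=1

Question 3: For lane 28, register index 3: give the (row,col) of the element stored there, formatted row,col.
15,1

lane 28->28/4=7, 28 mod 4=0
i=3  r:7+8->15  c:2·0+1->1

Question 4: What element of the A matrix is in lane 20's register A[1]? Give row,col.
5,1

20: grp=5,tig=0
[1] (5+0,0*2+1) = (5,1)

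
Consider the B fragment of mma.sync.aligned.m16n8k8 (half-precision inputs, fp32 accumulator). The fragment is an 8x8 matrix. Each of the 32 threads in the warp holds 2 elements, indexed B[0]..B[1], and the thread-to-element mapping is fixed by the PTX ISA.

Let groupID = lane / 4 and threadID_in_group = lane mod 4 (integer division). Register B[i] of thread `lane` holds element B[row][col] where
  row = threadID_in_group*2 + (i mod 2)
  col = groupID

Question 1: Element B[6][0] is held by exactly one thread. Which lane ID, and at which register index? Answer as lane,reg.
3,0

c=0→G=0  r=6→T=3,p=0
L=0*4+3=3  i=0=0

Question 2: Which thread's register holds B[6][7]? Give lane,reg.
31,0

c=7→G=7  r=6→T=3,p=0
L=7*4+3=31  i=0=0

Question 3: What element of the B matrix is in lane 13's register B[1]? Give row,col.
3,3

13: g=3,t=1
[1] (1*2+1,3) = (3,3)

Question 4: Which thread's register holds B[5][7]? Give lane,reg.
c: 7->gid=7  r: 5->tid=2,i&1=1
L=7*4+2=30  i=1=1

30,1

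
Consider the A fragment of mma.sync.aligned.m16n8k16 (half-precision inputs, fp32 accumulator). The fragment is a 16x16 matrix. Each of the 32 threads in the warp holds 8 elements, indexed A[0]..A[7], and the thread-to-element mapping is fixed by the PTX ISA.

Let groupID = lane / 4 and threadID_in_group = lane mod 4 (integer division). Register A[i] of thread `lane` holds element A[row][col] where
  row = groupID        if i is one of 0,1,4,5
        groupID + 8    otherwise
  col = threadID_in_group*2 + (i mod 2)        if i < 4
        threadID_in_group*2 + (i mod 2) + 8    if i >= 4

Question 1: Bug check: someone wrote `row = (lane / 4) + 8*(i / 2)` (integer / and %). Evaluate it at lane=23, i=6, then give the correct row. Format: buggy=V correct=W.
`(lane / 4) + 8*(i / 2)`[23,6]=>29
23: grp=5,tig=3
[6] (5+8,3*2+0+8) = (13,14)
row: 29 vs 13

buggy=29 correct=13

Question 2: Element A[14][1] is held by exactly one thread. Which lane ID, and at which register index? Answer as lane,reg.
24,3

r=14⇒gr=6,Rb=1  c=1⇒Cb=0,th=0,odd=1
L=6*4+0=24  i=0*4+1*2+1=3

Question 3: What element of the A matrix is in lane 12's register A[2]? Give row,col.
lane 12: grp=3 (12/4), tig=0 (12%4)
i=2: r=3+8=11, c=0*2+0+0=0

11,0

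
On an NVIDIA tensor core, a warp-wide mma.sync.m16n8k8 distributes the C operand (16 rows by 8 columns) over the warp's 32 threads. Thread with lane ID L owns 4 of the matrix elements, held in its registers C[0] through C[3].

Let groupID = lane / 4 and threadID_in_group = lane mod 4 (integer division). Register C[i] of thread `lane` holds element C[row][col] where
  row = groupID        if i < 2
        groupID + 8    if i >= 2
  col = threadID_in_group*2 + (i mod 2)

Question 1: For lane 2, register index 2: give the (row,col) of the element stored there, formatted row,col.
8,4

lane 2⇒2/4=0, 2 mod 4=2
i=2  r:0+8⇒8  c:2·2+0⇒4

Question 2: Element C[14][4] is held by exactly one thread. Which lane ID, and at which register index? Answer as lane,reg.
26,2

r:14=>grp=6,rB=1  c:4=>tig=2,lo=0
L=6*4+2=26  i=1*2+0=2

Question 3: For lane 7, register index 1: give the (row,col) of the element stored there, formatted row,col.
1,7

lane 7⇒7/4=1, 7 mod 4=3
i=1  r:1+0⇒1  c:2·3+1⇒7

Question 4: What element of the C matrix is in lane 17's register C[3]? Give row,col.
12,3

lane 17→17/4=4, 17 mod 4=1
i=3  r:4+8→12  c:2·1+1→3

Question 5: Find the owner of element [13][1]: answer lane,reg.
20,3

r=13->g=5,rb=1  c=1->t=0,b0=1
L=5*4+0=20  i=1*2+1=3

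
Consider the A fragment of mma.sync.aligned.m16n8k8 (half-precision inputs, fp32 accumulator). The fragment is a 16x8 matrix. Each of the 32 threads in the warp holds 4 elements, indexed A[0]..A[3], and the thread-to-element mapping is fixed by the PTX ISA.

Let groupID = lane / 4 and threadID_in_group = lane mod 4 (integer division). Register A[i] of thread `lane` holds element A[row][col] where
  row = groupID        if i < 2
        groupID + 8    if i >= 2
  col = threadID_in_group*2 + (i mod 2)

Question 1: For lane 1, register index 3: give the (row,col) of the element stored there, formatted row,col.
L=1->gid=1>>2=0, tid=1&3=1
[3]->row 0+8=8  col 1·2+1=3

8,3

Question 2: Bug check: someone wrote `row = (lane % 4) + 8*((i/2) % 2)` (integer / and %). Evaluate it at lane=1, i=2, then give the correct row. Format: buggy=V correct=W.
`(lane % 4) + 8*((i/2) % 2)`[1,2]->9
lane 1: gid=0 (1/4), tid=1 (1%4)
i=2: r=0+8=8, c=1*2+0=2
row: 9 vs 8

buggy=9 correct=8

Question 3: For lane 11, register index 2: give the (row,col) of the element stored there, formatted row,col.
L=11→G=11>>2=2, T=11&3=3
[2]→row 2+8=10  col 3·2+0=6

10,6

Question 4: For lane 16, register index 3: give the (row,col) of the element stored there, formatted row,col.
L=16→G=16>>2=4, T=16&3=0
[3]→row 4+8=12  col 0·2+1=1

12,1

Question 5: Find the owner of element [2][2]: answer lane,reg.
9,0

r=2⇒gr=2,Rb=0  c=2⇒th=1,odd=0
L=2*4+1=9  i=0*2+0=0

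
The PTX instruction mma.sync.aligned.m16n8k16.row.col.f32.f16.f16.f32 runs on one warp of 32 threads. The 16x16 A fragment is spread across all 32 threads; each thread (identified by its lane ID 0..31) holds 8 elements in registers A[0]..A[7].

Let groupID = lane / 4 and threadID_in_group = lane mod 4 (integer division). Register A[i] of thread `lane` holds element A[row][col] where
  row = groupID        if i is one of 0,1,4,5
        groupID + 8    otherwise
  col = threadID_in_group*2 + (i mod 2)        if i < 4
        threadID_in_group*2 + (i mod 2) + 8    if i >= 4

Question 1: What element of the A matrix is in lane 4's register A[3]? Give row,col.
9,1

lane 4: g=1 (4/4), t=0 (4%4)
i=3: r=1+8=9, c=0*2+1+0=1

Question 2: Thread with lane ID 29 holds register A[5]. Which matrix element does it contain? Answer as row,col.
lane 29=>29/4=7, 29 mod 4=1
i=5  r:7+0=>7  c:2·1+1+8=>11

7,11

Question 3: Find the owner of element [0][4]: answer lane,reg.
2,0

r=0⇒gr=0,Rb=0  c=4⇒Cb=0,th=2,odd=0
L=0*4+2=2  i=0*4+0*2+0=0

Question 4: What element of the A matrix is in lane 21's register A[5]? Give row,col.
lane 21⇒21/4=5, 21 mod 4=1
i=5  r:5+0⇒5  c:2·1+1+8⇒11

5,11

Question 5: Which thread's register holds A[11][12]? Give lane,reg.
r: 11->gid=3,r8=1  c: 12->c8=1,tid=2,i&1=0
L=3*4+2=14  i=1*4+1*2+0=6

14,6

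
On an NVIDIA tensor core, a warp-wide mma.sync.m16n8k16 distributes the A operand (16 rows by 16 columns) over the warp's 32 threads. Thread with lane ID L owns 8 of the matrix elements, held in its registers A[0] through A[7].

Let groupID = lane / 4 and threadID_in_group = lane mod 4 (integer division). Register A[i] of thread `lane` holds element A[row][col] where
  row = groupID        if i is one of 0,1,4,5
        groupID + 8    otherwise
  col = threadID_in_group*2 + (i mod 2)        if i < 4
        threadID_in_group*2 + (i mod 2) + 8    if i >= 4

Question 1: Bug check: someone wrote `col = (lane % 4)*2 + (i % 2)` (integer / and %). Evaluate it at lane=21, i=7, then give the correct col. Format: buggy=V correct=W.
buggy=3 correct=11

`(lane % 4)*2 + (i % 2)`[21,7]→3
L=21→G=21>>2=5, T=21&3=1
[7]→row 5+8=13  col 1·2+1+8=11
col: 3 vs 11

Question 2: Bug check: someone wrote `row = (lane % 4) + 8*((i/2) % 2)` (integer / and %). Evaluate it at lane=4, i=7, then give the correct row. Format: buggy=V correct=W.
buggy=8 correct=9

`(lane % 4) + 8*((i/2) % 2)`[4,7]⇒8
L=4⇒gr=4>>2=1, th=4&3=0
[7]⇒row 1+8=9  col 0·2+1+8=9
row: 8 vs 9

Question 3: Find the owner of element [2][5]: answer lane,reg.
r=2⇒gr=2,Rb=0  c=5⇒Cb=0,th=2,odd=1
L=2*4+2=10  i=0*4+0*2+1=1

10,1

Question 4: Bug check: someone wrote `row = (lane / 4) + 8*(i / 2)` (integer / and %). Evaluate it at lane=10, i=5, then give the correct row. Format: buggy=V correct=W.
buggy=18 correct=2

`(lane / 4) + 8*(i / 2)`[10,5]→18
L=10→G=10>>2=2, T=10&3=2
[5]→row 2+0=2  col 2·2+1+8=13
row: 18 vs 2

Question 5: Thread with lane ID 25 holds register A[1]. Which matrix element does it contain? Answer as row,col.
lane 25: gid=6 (25/4), tid=1 (25%4)
i=1: r=6+0=6, c=1*2+1+0=3

6,3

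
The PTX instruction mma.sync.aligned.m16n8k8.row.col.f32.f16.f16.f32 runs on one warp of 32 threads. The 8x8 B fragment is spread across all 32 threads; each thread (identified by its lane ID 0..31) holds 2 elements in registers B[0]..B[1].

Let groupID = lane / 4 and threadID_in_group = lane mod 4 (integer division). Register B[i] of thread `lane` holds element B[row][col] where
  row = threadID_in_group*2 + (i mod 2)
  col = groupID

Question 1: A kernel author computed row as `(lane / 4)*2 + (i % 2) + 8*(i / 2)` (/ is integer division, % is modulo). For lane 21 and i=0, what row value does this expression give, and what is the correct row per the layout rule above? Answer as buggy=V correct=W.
`(lane / 4)*2 + (i % 2) + 8*(i / 2)`[21,0]⇒10
21: gr=5,th=1
[0] (1*2+0,5) = (2,5)
row: 10 vs 2

buggy=10 correct=2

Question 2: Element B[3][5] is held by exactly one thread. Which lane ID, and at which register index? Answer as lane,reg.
c: 5->gid=5  r: 3->tid=1,i&1=1
L=5*4+1=21  i=1=1

21,1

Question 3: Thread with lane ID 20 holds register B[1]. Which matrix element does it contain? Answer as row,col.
lane 20⇒20/4=5, 20 mod 4=0
i=1  r:2·0+1⇒1  c:5

1,5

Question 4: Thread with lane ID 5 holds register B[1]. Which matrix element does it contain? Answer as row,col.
3,1

lane 5->5/4=1, 5 mod 4=1
i=1  r:2·1+1->3  c:1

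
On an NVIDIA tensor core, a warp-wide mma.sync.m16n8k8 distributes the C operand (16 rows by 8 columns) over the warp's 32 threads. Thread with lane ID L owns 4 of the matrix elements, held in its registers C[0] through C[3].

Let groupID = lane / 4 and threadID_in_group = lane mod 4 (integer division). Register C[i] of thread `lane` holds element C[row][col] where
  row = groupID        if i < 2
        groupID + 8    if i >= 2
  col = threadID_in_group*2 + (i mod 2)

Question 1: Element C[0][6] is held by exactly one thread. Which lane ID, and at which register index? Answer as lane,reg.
3,0

r=0→G=0,rhi=0  c=6→T=3,p=0
L=0*4+3=3  i=0*2+0=0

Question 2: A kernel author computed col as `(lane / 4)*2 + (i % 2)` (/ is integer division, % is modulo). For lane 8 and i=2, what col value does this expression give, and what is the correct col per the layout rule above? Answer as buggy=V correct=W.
`(lane / 4)*2 + (i % 2)`[8,2]=>4
lane 8: grp=2 (8/4), tig=0 (8%4)
i=2: r=2+8=10, c=0*2+0=0
col: 4 vs 0

buggy=4 correct=0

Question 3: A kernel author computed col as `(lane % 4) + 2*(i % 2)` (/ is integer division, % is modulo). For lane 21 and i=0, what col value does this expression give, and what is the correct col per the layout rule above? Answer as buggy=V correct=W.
buggy=1 correct=2

`(lane % 4) + 2*(i % 2)`[21,0]→1
21: G=5,T=1
[0] (5+0,1*2+0) = (5,2)
col: 1 vs 2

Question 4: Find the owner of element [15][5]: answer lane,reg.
r:15=>grp=7,rB=1  c:5=>tig=2,lo=1
L=7*4+2=30  i=1*2+1=3

30,3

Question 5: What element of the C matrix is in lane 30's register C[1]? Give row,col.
30: gr=7,th=2
[1] (7+0,2*2+1) = (7,5)

7,5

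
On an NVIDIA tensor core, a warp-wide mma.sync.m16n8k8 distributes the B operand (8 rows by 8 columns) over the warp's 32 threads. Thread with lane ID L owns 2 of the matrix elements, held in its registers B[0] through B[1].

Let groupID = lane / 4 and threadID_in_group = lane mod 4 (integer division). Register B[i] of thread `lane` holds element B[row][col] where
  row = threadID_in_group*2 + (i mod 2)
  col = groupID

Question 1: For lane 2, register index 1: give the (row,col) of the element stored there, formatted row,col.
2: gr=0,th=2
[1] (2*2+1,0) = (5,0)

5,0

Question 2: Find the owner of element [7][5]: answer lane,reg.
23,1

c=5→G=5  r=7→T=3,p=1
L=5*4+3=23  i=1=1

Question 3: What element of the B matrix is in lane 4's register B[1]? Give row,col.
1,1

L=4->g=4>>2=1, t=4&3=0
[1]->row 0·2+1=1  col g=1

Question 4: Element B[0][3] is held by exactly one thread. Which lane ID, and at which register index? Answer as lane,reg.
12,0

c=3->g=3  r=0->t=0,b0=0
L=3*4+0=12  i=0=0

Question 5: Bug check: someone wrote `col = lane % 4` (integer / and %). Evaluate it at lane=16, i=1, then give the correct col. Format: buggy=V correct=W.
buggy=0 correct=4

`lane % 4`[16,1]->0
16: g=4,t=0
[1] (0*2+1,4) = (1,4)
col: 0 vs 4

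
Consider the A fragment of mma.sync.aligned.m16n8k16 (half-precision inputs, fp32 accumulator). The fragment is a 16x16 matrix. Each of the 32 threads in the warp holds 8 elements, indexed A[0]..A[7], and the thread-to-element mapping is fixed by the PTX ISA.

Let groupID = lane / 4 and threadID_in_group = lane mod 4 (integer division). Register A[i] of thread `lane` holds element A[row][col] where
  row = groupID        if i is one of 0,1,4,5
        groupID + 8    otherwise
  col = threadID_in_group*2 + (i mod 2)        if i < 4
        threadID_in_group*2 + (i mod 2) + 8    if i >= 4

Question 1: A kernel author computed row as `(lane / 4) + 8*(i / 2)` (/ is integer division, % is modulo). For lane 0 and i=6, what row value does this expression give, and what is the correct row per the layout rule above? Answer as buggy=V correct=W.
`(lane / 4) + 8*(i / 2)`[0,6]=>24
lane 0=>0/4=0, 0 mod 4=0
i=6  r:0+8=>8  c:2·0+0+8=>8
row: 24 vs 8

buggy=24 correct=8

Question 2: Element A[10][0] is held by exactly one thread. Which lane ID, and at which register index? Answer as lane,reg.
8,2

r=10→G=2,rhi=1  c=0→chi=0,T=0,p=0
L=2*4+0=8  i=0*4+1*2+0=2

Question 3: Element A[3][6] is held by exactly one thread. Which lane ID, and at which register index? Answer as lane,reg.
15,0

r: 3->gid=3,r8=0  c: 6->c8=0,tid=3,i&1=0
L=3*4+3=15  i=0*4+0*2+0=0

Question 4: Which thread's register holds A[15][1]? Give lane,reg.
r=15⇒gr=7,Rb=1  c=1⇒Cb=0,th=0,odd=1
L=7*4+0=28  i=0*4+1*2+1=3

28,3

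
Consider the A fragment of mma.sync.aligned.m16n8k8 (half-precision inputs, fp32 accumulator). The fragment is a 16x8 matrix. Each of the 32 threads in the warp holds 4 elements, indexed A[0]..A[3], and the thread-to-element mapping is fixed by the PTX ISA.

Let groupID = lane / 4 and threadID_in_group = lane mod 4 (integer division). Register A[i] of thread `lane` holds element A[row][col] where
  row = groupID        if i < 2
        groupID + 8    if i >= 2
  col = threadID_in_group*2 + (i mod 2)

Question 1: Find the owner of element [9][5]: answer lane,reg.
r=9⇒gr=1,Rb=1  c=5⇒th=2,odd=1
L=1*4+2=6  i=1*2+1=3

6,3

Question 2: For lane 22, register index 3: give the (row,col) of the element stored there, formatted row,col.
13,5

L=22=>grp=22>>2=5, tig=22&3=2
[3]=>row 5+8=13  col 2·2+1=5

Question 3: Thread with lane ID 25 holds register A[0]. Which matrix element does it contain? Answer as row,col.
6,2

lane 25->25/4=6, 25 mod 4=1
i=0  r:6+0->6  c:2·1+0->2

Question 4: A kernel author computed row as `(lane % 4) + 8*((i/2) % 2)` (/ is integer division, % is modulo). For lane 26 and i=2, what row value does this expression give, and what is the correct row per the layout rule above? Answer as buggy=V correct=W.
`(lane % 4) + 8*((i/2) % 2)`[26,2]⇒10
L=26⇒gr=26>>2=6, th=26&3=2
[2]⇒row 6+8=14  col 2·2+0=4
row: 10 vs 14

buggy=10 correct=14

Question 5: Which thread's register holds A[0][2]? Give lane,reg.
1,0

r=0->g=0,rb=0  c=2->t=1,b0=0
L=0*4+1=1  i=0*2+0=0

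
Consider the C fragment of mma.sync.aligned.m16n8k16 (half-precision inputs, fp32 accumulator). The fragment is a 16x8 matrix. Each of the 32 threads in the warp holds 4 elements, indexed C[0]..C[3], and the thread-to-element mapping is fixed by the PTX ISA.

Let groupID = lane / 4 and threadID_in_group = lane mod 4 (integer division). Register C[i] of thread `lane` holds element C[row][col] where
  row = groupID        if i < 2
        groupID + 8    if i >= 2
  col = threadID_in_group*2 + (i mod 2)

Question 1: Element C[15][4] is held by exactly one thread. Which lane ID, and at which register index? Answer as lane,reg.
30,2

r=15⇒gr=7,Rb=1  c=4⇒th=2,odd=0
L=7*4+2=30  i=1*2+0=2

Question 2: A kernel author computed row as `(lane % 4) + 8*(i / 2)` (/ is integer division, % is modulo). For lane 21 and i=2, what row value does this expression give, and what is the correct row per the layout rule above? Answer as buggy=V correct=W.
buggy=9 correct=13

`(lane % 4) + 8*(i / 2)`[21,2]→9
lane 21: G=5 (21/4), T=1 (21%4)
i=2: r=5+8=13, c=1*2+0=2
row: 9 vs 13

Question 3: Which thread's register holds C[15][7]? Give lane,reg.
31,3

r:15=>grp=7,rB=1  c:7=>tig=3,lo=1
L=7*4+3=31  i=1*2+1=3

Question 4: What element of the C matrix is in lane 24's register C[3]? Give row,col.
14,1

lane 24: grp=6 (24/4), tig=0 (24%4)
i=3: r=6+8=14, c=0*2+1=1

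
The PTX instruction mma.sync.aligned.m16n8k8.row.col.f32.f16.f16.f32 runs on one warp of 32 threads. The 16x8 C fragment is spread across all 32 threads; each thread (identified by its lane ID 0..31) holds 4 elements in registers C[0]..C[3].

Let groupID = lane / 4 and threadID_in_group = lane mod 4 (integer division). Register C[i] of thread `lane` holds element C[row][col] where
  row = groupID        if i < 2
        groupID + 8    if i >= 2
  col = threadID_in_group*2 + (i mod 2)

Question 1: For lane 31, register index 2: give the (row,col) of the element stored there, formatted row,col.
15,6

31: gr=7,th=3
[2] (7+8,3*2+0) = (15,6)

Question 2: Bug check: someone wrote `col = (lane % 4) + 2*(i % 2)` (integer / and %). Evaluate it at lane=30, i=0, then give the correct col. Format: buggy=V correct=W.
buggy=2 correct=4

`(lane % 4) + 2*(i % 2)`[30,0]→2
lane 30: G=7 (30/4), T=2 (30%4)
i=0: r=7+0=7, c=2*2+0=4
col: 2 vs 4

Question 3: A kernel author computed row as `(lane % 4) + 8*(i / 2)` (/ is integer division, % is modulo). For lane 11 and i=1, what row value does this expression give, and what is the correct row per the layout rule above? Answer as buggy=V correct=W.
buggy=3 correct=2

`(lane % 4) + 8*(i / 2)`[11,1]->3
L=11->gid=11>>2=2, tid=11&3=3
[1]->row 2+0=2  col 3·2+1=7
row: 3 vs 2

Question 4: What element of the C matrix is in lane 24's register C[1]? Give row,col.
6,1

lane 24: G=6 (24/4), T=0 (24%4)
i=1: r=6+0=6, c=0*2+1=1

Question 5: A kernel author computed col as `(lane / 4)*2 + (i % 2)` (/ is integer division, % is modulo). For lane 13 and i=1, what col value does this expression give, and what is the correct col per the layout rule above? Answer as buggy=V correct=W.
buggy=7 correct=3

`(lane / 4)*2 + (i % 2)`[13,1]->7
L=13->g=13>>2=3, t=13&3=1
[1]->row 3+0=3  col 1·2+1=3
col: 7 vs 3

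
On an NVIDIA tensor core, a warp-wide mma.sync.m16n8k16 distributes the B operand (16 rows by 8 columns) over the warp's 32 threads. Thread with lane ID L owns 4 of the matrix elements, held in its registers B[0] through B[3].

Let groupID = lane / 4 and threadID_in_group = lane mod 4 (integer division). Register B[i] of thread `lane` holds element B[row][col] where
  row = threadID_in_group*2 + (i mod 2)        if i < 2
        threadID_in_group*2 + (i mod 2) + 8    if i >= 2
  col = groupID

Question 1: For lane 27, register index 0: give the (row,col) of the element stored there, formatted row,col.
lane 27: gid=6 (27/4), tid=3 (27%4)
i=0: r=3*2+0+0=6, c=gid=6

6,6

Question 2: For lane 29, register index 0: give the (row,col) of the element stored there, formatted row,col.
2,7

lane 29->29/4=7, 29 mod 4=1
i=0  r:2·1+0+0->2  c:7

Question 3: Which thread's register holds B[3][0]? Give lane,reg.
c: 0->gid=0  r: 3->r8=0,tid=1,i&1=1
L=0*4+1=1  i=0*2+1=1

1,1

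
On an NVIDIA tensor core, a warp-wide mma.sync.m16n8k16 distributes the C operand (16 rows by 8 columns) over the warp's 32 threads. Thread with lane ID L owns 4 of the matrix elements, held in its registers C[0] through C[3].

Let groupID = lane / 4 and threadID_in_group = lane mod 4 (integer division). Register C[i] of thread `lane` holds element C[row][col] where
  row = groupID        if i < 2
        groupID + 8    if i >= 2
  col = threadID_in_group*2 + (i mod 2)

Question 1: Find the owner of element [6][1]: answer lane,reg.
24,1

r=6⇒gr=6,Rb=0  c=1⇒th=0,odd=1
L=6*4+0=24  i=0*2+1=1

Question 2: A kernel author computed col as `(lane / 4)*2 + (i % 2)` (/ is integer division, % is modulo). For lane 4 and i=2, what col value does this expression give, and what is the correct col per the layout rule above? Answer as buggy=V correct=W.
buggy=2 correct=0

`(lane / 4)*2 + (i % 2)`[4,2]→2
4: G=1,T=0
[2] (1+8,0*2+0) = (9,0)
col: 2 vs 0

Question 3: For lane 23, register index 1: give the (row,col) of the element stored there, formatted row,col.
lane 23->23/4=5, 23 mod 4=3
i=1  r:5+0->5  c:2·3+1->7

5,7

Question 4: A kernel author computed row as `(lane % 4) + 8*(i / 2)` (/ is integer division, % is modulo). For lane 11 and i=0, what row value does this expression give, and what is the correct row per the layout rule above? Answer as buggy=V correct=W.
buggy=3 correct=2

`(lane % 4) + 8*(i / 2)`[11,0]->3
lane 11->11/4=2, 11 mod 4=3
i=0  r:2+0->2  c:2·3+0->6
row: 3 vs 2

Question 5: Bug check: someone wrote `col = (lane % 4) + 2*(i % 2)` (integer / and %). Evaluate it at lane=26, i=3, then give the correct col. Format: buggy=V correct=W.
`(lane % 4) + 2*(i % 2)`[26,3]⇒4
lane 26⇒26/4=6, 26 mod 4=2
i=3  r:6+8⇒14  c:2·2+1⇒5
col: 4 vs 5

buggy=4 correct=5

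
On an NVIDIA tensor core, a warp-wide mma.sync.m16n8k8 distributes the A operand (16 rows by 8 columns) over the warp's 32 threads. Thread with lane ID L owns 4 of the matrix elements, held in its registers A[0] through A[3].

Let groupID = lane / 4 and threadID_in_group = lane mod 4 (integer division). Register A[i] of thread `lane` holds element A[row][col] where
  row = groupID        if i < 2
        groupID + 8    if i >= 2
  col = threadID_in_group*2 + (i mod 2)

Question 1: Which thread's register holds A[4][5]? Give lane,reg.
18,1

r=4⇒gr=4,Rb=0  c=5⇒th=2,odd=1
L=4*4+2=18  i=0*2+1=1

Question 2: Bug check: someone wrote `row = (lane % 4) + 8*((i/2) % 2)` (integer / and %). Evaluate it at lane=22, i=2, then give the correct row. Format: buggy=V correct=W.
`(lane % 4) + 8*((i/2) % 2)`[22,2]=>10
lane 22=>22/4=5, 22 mod 4=2
i=2  r:5+8=>13  c:2·2+0=>4
row: 10 vs 13

buggy=10 correct=13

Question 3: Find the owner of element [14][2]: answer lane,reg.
25,2

r=14->g=6,rb=1  c=2->t=1,b0=0
L=6*4+1=25  i=1*2+0=2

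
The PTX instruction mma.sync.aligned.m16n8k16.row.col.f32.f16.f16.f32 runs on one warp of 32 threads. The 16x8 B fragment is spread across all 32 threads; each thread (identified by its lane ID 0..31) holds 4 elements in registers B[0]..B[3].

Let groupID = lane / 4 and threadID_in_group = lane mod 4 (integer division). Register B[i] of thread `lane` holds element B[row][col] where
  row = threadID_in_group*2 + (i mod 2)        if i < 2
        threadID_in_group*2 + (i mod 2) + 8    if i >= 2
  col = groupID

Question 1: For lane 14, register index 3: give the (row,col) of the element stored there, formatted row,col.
lane 14: g=3 (14/4), t=2 (14%4)
i=3: r=2*2+1+8=13, c=g=3

13,3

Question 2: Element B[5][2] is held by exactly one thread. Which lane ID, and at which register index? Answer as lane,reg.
c=2⇒gr=2  r=5⇒Rb=0,th=2,odd=1
L=2*4+2=10  i=0*2+1=1

10,1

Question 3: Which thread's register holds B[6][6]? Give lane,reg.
27,0

c:6=>grp=6  r:6=>rB=0,tig=3,lo=0
L=6*4+3=27  i=0*2+0=0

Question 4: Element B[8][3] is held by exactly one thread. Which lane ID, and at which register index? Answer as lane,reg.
c: 3->gid=3  r: 8->r8=1,tid=0,i&1=0
L=3*4+0=12  i=1*2+0=2

12,2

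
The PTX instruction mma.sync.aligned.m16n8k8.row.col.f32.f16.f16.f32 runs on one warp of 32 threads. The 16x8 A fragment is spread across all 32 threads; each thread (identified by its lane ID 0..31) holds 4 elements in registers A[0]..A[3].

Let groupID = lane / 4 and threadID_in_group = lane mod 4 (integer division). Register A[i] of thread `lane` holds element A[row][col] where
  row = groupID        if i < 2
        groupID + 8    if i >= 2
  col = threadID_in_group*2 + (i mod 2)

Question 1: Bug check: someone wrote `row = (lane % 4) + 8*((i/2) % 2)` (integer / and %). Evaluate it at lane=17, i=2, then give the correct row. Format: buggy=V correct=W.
buggy=9 correct=12

`(lane % 4) + 8*((i/2) % 2)`[17,2]→9
lane 17→17/4=4, 17 mod 4=1
i=2  r:4+8→12  c:2·1+0→2
row: 9 vs 12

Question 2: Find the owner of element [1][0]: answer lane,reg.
r=1->g=1,rb=0  c=0->t=0,b0=0
L=1*4+0=4  i=0*2+0=0

4,0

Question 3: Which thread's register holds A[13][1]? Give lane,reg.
20,3

r=13⇒gr=5,Rb=1  c=1⇒th=0,odd=1
L=5*4+0=20  i=1*2+1=3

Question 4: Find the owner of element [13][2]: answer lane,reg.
21,2

r=13→G=5,rhi=1  c=2→T=1,p=0
L=5*4+1=21  i=1*2+0=2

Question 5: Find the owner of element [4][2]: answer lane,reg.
r=4⇒gr=4,Rb=0  c=2⇒th=1,odd=0
L=4*4+1=17  i=0*2+0=0

17,0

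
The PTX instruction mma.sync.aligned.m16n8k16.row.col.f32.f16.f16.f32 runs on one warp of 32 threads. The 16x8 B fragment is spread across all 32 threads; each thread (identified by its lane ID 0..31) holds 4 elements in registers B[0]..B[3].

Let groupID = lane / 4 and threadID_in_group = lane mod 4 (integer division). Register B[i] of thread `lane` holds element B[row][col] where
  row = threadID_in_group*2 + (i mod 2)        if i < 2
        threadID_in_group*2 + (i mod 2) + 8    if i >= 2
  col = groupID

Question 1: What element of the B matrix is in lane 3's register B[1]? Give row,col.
3: g=0,t=3
[1] (3*2+1+0,0) = (7,0)

7,0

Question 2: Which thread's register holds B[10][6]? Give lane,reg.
25,2

c:6=>grp=6  r:10=>rB=1,tig=1,lo=0
L=6*4+1=25  i=1*2+0=2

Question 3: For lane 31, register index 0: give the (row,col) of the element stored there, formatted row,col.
L=31=>grp=31>>2=7, tig=31&3=3
[0]=>row 3·2+0+0=6  col grp=7

6,7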